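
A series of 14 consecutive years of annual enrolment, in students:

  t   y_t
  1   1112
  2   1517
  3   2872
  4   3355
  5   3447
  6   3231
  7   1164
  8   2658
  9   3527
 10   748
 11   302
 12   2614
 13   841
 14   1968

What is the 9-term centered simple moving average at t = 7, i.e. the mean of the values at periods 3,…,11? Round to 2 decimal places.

2367.11

Sum of periods 3–11: 2872 + 3355 + 3447 + 3231 + 1164 + 2658 + 3527 + 748 + 302 = 21304
Divide by 9: 21304 / 9 = 2367.11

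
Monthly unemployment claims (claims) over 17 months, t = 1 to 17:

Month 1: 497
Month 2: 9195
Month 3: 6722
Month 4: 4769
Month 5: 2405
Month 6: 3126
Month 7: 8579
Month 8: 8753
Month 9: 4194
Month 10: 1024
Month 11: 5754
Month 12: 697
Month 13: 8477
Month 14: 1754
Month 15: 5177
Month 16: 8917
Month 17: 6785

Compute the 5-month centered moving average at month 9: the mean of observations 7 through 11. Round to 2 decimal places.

5660.80

Sum of periods 7–11: 8579 + 8753 + 4194 + 1024 + 5754 = 28304
Divide by 5: 28304 / 5 = 5660.80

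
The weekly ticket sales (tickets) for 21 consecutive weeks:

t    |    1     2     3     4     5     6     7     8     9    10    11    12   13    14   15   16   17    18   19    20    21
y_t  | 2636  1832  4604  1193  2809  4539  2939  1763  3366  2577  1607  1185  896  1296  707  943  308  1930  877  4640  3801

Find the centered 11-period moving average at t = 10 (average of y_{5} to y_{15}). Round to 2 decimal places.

2153.09

Sum of periods 5–15: 2809 + 4539 + 2939 + 1763 + 3366 + 2577 + 1607 + 1185 + 896 + 1296 + 707 = 23684
Divide by 11: 23684 / 11 = 2153.09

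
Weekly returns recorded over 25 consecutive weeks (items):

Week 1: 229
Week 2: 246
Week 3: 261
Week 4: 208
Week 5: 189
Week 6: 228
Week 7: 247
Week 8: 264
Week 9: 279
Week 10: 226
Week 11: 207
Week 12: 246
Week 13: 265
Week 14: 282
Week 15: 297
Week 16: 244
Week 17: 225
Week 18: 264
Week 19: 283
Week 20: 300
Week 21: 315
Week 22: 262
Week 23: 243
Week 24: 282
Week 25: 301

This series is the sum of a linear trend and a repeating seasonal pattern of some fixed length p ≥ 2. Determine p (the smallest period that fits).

First differences y_{t+1} − y_t: 17, 15, -53, -19, 39, 19, 17, 15, -53, -19, 39, 19, 17, 15, …
The difference pattern repeats every 6 terms and not for any smaller step, so p = 6.

6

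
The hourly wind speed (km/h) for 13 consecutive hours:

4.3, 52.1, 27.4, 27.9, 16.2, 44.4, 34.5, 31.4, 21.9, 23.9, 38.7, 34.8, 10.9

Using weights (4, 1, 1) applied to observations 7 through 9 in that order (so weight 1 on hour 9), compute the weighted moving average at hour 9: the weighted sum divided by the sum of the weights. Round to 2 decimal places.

Weighted sum: 4·34.5 + 1·31.4 + 1·21.9 = 138.0 + 31.4 + 21.9 = 191.3
Weight total: 4 + 1 + 1 = 6
WMA = 191.3 / 6 = 31.88

31.88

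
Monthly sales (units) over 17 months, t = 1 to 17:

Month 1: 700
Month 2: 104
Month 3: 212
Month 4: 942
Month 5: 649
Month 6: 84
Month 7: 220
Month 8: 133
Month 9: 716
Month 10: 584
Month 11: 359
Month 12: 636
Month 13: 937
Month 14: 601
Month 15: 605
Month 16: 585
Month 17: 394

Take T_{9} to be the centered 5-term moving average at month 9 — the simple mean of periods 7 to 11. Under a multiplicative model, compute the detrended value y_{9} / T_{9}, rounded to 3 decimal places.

1.779

Trend T_9 = (220 + 133 + 716 + 584 + 359) / 5 = 2012/5 = 402.40000
Ratio to trend: 716 / 402.40000 = 1.779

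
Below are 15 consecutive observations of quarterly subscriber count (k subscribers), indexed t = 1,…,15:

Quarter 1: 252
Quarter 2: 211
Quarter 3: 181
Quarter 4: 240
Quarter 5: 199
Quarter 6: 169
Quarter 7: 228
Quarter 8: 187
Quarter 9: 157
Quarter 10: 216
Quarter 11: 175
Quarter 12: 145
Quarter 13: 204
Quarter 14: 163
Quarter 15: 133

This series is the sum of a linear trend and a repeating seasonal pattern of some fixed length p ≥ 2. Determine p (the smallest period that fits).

3

First differences y_{t+1} − y_t: -41, -30, 59, -41, -30, 59, -41, -30, …
The difference pattern repeats every 3 terms and not for any smaller step, so p = 3.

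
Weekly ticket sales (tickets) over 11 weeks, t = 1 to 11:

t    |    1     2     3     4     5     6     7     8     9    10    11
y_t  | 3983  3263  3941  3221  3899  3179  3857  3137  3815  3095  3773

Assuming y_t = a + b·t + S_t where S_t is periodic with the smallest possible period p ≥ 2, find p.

2

First differences y_{t+1} − y_t: -720, 678, -720, 678, -720, 678, …
The difference pattern repeats every 2 terms and not for any smaller step, so p = 2.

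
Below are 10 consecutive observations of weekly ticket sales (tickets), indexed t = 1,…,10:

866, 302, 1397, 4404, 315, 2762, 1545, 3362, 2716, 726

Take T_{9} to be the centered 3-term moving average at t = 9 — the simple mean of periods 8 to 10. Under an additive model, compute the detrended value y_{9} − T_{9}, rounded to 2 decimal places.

Trend T_9 = (3362 + 2716 + 726) / 3 = 6804/3 = 2268.0000
Detrended value: 2716 − 2268.0000 = 448.00

448.00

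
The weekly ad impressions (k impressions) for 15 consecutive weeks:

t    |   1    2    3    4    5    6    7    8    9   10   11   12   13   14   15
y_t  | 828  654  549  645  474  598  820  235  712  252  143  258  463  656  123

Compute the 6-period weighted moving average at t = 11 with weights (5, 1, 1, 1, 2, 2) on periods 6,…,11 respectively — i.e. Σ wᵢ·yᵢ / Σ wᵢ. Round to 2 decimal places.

462.25

Weighted sum: 5·598 + 1·820 + 1·235 + 1·712 + 2·252 + 2·143 = 2990 + 820 + 235 + 712 + 504 + 286 = 5547
Weight total: 5 + 1 + 1 + 1 + 2 + 2 = 12
WMA = 5547 / 12 = 462.25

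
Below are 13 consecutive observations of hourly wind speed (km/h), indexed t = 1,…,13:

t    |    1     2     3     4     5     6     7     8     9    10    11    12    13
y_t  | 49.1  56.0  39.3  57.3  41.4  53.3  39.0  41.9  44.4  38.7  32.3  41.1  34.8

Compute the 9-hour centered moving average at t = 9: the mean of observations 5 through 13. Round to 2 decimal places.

Sum of periods 5–13: 41.4 + 53.3 + 39.0 + 41.9 + 44.4 + 38.7 + 32.3 + 41.1 + 34.8 = 366.9
Divide by 9: 366.9 / 9 = 40.77

40.77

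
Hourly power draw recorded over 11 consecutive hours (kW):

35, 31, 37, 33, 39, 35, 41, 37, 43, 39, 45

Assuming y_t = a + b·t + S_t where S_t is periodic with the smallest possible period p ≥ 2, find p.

First differences y_{t+1} − y_t: -4, 6, -4, 6, -4, 6, …
The difference pattern repeats every 2 terms and not for any smaller step, so p = 2.

2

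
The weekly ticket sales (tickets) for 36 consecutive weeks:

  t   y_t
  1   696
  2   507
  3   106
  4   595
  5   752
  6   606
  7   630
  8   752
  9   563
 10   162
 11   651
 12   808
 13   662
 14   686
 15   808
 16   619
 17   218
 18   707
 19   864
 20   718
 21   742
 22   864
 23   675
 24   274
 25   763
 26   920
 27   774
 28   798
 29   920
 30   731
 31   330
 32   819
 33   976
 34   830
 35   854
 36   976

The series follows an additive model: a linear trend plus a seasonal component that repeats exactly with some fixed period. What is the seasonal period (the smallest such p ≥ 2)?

First differences y_{t+1} − y_t: -189, -401, 489, 157, -146, 24, 122, -189, -401, 489, 157, -146, 24, 122, -189, -401, …
The difference pattern repeats every 7 terms and not for any smaller step, so p = 7.

7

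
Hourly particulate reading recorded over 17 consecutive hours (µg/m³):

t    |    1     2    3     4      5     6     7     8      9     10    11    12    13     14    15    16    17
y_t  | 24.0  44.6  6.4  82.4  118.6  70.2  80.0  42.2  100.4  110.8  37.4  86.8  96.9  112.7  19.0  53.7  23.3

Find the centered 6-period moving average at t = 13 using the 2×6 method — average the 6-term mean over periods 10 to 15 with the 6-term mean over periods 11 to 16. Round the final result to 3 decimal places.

72.508

Sum over 10–15: 110.8 + 37.4 + 86.8 + 96.9 + 112.7 + 19.0 = 463.6
Sum over 11–16: 37.4 + 86.8 + 96.9 + 112.7 + 19.0 + 53.7 = 406.5
CMA at t=13 = (463.6 + 406.5) / (2·6) = 870.1 / 12 = 72.508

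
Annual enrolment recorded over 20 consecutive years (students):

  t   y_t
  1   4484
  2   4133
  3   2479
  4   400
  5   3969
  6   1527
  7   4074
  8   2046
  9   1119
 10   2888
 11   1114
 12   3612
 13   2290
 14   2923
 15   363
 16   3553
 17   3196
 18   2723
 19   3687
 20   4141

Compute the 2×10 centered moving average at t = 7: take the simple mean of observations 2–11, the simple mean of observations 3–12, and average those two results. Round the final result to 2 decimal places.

2348.85

Sum over 2–11: 4133 + 2479 + 400 + 3969 + 1527 + 4074 + 2046 + 1119 + 2888 + 1114 = 23749
Sum over 3–12: 2479 + 400 + 3969 + 1527 + 4074 + 2046 + 1119 + 2888 + 1114 + 3612 = 23228
CMA at t=7 = (23749 + 23228) / (2·10) = 46977 / 20 = 2348.85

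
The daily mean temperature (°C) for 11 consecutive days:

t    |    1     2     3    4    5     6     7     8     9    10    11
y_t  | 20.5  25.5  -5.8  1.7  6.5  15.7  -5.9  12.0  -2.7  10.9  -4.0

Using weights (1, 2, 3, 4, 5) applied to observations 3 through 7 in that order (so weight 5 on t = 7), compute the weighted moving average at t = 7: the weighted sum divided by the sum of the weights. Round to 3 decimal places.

Weighted sum: 1·-5.8 + 2·1.7 + 3·6.5 + 4·15.7 + 5·-5.9 = -5.8 + 3.4 + 19.5 + 62.8 + -29.5 = 50.4
Weight total: 1 + 2 + 3 + 4 + 5 = 15
WMA = 50.4 / 15 = 3.360

3.360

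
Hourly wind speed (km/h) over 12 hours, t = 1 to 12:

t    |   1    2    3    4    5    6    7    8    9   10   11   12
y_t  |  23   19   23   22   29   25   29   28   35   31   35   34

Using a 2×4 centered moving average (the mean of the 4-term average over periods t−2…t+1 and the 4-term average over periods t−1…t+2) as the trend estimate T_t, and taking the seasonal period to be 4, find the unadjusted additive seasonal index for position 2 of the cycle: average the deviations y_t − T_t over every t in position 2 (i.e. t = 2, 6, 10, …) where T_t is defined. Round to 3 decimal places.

Season position 2 occurs at t = 6, 10 (where T_t is defined).
t=6: T_6 = 27.00000; y_6 − T_6 = 25 − 27.00000 = -2.00000
t=10: T_10 = 33.00000; y_10 − T_10 = 31 − 33.00000 = -2.00000
Mean deviation: (-2.00000 + -2.00000) / 2 = -2.000

-2.000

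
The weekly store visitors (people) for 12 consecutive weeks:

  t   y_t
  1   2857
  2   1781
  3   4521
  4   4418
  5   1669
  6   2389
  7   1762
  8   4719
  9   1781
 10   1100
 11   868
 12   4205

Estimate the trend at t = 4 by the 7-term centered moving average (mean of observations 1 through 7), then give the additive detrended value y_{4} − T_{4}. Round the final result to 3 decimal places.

Trend T_4 = (2857 + 1781 + 4521 + 4418 + 1669 + 2389 + 1762) / 7 = 19397/7 = 2771.00000
Detrended value: 4418 − 2771.00000 = 1647.000

1647.000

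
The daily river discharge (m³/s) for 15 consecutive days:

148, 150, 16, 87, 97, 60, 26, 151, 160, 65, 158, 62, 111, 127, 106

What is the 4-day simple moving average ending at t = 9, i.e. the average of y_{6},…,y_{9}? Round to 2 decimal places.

99.25

Sum of periods 6–9: 60 + 26 + 151 + 160 = 397
Divide by 4: 397 / 4 = 99.25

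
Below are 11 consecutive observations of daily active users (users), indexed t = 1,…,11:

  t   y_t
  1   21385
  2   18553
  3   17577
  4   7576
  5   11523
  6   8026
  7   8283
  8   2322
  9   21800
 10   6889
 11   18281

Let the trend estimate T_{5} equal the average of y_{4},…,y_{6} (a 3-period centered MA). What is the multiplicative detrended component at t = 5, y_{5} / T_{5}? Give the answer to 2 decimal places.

Trend T_5 = (7576 + 11523 + 8026) / 3 = 27125/3 = 9041.6667
Ratio to trend: 11523 / 9041.6667 = 1.27

1.27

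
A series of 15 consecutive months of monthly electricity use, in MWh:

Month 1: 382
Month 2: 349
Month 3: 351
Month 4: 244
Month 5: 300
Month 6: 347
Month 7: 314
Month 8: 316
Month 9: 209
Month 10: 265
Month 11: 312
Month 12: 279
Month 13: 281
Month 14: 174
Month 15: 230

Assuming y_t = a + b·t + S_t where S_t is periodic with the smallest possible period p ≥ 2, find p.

5

First differences y_{t+1} − y_t: -33, 2, -107, 56, 47, -33, 2, -107, 56, 47, -33, 2, …
The difference pattern repeats every 5 terms and not for any smaller step, so p = 5.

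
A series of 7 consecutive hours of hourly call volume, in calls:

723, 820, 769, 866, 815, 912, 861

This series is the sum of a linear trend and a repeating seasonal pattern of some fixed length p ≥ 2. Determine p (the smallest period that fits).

First differences y_{t+1} − y_t: 97, -51, 97, -51, 97, -51, …
The difference pattern repeats every 2 terms and not for any smaller step, so p = 2.

2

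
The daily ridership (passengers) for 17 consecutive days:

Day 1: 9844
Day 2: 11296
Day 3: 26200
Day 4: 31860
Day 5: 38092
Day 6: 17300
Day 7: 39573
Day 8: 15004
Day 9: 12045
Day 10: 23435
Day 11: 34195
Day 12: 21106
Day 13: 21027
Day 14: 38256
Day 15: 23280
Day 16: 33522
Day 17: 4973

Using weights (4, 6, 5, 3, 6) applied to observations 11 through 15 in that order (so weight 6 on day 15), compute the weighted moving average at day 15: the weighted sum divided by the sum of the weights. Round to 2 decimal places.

25958.29

Weighted sum: 4·34195 + 6·21106 + 5·21027 + 3·38256 + 6·23280 = 136780 + 126636 + 105135 + 114768 + 139680 = 622999
Weight total: 4 + 6 + 5 + 3 + 6 = 24
WMA = 622999 / 24 = 25958.29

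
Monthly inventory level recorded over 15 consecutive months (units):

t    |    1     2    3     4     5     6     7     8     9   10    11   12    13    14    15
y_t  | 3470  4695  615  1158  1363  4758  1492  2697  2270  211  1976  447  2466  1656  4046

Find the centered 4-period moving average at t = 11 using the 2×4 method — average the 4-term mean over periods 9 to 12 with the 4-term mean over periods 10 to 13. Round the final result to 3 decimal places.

1250.500

Sum over 9–12: 2270 + 211 + 1976 + 447 = 4904
Sum over 10–13: 211 + 1976 + 447 + 2466 = 5100
CMA at t=11 = (4904 + 5100) / (2·4) = 10004 / 8 = 1250.500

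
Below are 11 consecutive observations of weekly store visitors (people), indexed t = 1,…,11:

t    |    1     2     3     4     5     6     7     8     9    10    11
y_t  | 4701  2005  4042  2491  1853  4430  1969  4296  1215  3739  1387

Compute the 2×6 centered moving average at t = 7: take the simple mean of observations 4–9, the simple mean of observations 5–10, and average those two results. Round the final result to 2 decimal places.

Sum over 4–9: 2491 + 1853 + 4430 + 1969 + 4296 + 1215 = 16254
Sum over 5–10: 1853 + 4430 + 1969 + 4296 + 1215 + 3739 = 17502
CMA at t=7 = (16254 + 17502) / (2·6) = 33756 / 12 = 2813.00

2813.00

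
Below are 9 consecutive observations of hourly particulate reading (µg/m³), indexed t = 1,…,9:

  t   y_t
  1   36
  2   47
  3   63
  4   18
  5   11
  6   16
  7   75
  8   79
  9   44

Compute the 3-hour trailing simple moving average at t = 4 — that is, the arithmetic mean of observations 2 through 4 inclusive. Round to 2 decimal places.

Sum of periods 2–4: 47 + 63 + 18 = 128
Divide by 3: 128 / 3 = 42.67

42.67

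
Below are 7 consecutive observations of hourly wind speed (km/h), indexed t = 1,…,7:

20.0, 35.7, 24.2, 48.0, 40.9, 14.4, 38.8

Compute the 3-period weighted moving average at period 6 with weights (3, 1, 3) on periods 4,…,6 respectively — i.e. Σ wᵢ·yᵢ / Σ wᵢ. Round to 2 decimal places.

Weighted sum: 3·48.0 + 1·40.9 + 3·14.4 = 144.0 + 40.9 + 43.2 = 228.1
Weight total: 3 + 1 + 3 = 7
WMA = 228.1 / 7 = 32.59

32.59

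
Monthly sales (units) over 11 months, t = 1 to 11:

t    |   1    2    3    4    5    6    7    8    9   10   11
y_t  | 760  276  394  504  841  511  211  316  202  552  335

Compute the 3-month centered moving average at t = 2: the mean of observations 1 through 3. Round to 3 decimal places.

Sum of periods 1–3: 760 + 276 + 394 = 1430
Divide by 3: 1430 / 3 = 476.667

476.667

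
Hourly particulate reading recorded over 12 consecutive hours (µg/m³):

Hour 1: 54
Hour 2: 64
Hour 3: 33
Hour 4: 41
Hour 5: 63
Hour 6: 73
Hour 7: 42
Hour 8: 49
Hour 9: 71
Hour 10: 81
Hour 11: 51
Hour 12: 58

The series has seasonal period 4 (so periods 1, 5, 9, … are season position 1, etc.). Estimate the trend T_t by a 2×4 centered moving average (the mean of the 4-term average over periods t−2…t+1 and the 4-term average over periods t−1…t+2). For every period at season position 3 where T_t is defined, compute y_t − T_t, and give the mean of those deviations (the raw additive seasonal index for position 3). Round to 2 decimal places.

-15.94

Season position 3 occurs at t = 3, 7 (where T_t is defined).
t=3: T_3 = 49.1250; y_3 − T_3 = 33 − 49.1250 = -16.1250
t=7: T_7 = 57.7500; y_7 − T_7 = 42 − 57.7500 = -15.7500
Mean deviation: (-16.1250 + -15.7500) / 2 = -15.94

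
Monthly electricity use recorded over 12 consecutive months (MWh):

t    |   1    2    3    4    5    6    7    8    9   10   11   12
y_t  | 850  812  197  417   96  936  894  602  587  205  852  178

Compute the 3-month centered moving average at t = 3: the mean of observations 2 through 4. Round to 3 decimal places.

475.333

Sum of periods 2–4: 812 + 197 + 417 = 1426
Divide by 3: 1426 / 3 = 475.333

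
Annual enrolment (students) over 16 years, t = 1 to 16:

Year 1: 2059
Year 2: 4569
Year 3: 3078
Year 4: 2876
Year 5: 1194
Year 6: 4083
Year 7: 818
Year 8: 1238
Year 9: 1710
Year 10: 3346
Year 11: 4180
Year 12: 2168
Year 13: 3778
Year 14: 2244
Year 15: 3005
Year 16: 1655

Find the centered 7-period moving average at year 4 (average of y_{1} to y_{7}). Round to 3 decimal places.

Sum of periods 1–7: 2059 + 4569 + 3078 + 2876 + 1194 + 4083 + 818 = 18677
Divide by 7: 18677 / 7 = 2668.143

2668.143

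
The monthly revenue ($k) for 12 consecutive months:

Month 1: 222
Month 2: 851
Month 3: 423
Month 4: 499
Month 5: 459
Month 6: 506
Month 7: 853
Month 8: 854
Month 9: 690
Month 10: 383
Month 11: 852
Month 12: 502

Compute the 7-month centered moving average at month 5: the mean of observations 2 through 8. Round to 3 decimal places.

635.000

Sum of periods 2–8: 851 + 423 + 499 + 459 + 506 + 853 + 854 = 4445
Divide by 7: 4445 / 7 = 635.000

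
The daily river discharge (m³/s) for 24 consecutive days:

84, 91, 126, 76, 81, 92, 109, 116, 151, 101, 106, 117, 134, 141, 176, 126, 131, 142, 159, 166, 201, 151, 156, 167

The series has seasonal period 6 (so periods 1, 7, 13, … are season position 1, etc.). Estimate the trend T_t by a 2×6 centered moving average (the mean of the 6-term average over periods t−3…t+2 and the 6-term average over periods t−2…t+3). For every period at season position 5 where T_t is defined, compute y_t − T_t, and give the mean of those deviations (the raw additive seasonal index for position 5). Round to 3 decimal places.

Season position 5 occurs at t = 5, 11, 17 (where T_t is defined).
t=5: T_5 = 97.91667; y_5 − T_5 = 81 − 97.91667 = -16.91667
t=11: T_11 = 122.91667; y_11 − T_11 = 106 − 122.91667 = -16.91667
t=17: T_17 = 147.91667; y_17 − T_17 = 131 − 147.91667 = -16.91667
Mean deviation: (-16.91667 + -16.91667 + -16.91667) / 3 = -16.917

-16.917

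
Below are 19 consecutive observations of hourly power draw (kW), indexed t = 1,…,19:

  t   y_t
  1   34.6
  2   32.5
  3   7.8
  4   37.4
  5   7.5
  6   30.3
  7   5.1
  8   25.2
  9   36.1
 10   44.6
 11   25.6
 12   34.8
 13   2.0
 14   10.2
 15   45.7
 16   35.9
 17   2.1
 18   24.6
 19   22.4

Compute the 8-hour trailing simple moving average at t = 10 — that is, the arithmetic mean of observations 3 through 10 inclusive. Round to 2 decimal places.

24.25

Sum of periods 3–10: 7.8 + 37.4 + 7.5 + 30.3 + 5.1 + 25.2 + 36.1 + 44.6 = 194.0
Divide by 8: 194.0 / 8 = 24.25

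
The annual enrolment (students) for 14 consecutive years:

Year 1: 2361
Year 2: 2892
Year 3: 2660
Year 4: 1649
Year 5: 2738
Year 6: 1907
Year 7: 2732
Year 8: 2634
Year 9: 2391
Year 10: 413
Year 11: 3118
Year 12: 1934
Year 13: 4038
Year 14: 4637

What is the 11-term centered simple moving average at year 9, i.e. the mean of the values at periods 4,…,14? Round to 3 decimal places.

2562.818

Sum of periods 4–14: 1649 + 2738 + 1907 + 2732 + 2634 + 2391 + 413 + 3118 + 1934 + 4038 + 4637 = 28191
Divide by 11: 28191 / 11 = 2562.818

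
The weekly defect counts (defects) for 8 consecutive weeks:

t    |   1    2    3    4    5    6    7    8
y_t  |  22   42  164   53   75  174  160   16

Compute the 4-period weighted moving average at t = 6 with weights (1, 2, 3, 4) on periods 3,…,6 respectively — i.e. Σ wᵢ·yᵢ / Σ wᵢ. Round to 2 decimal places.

119.10

Weighted sum: 1·164 + 2·53 + 3·75 + 4·174 = 164 + 106 + 225 + 696 = 1191
Weight total: 1 + 2 + 3 + 4 = 10
WMA = 1191 / 10 = 119.10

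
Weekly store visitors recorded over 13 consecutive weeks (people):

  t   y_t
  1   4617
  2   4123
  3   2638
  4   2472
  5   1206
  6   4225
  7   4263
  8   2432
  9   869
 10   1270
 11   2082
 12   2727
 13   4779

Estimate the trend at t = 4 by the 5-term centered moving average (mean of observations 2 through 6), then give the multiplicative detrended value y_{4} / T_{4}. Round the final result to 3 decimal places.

Trend T_4 = (4123 + 2638 + 2472 + 1206 + 4225) / 5 = 14664/5 = 2932.80000
Ratio to trend: 2472 / 2932.80000 = 0.843

0.843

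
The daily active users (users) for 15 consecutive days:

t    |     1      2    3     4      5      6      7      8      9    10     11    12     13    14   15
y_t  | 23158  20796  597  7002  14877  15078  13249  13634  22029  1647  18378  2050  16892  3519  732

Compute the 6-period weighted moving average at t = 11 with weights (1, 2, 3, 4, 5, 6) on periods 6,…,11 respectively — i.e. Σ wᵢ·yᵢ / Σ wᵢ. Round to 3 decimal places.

13766.524

Weighted sum: 1·15078 + 2·13249 + 3·13634 + 4·22029 + 5·1647 + 6·18378 = 15078 + 26498 + 40902 + 88116 + 8235 + 110268 = 289097
Weight total: 1 + 2 + 3 + 4 + 5 + 6 = 21
WMA = 289097 / 21 = 13766.524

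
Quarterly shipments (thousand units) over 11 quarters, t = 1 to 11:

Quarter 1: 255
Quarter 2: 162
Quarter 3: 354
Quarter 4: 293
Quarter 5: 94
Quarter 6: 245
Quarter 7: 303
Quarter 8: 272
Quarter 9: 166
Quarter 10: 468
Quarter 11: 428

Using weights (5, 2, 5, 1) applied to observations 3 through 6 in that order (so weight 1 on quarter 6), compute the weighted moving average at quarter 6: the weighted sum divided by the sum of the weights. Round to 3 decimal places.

Weighted sum: 5·354 + 2·293 + 5·94 + 1·245 = 1770 + 586 + 470 + 245 = 3071
Weight total: 5 + 2 + 5 + 1 = 13
WMA = 3071 / 13 = 236.231

236.231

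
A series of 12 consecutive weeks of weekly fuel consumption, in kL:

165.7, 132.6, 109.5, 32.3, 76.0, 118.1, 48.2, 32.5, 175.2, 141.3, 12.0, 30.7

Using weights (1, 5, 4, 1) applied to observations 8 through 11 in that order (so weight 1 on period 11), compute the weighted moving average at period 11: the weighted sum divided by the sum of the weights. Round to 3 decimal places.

135.064

Weighted sum: 1·32.5 + 5·175.2 + 4·141.3 + 1·12.0 = 32.5 + 876.0 + 565.2 + 12.0 = 1485.7
Weight total: 1 + 5 + 4 + 1 = 11
WMA = 1485.7 / 11 = 135.064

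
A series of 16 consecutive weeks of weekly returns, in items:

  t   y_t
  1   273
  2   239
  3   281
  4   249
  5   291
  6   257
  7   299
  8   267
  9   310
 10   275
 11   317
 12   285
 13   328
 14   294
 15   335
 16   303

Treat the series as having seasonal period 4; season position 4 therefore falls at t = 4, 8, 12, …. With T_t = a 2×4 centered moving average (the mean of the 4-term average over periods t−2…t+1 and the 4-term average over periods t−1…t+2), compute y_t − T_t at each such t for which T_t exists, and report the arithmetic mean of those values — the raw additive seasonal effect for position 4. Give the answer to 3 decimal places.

Season position 4 occurs at t = 4, 8, 12 (where T_t is defined).
t=4: T_4 = 267.25000; y_4 − T_4 = 249 − 267.25000 = -18.25000
t=8: T_8 = 285.50000; y_8 − T_8 = 267 − 285.50000 = -18.50000
t=12: T_12 = 303.62500; y_12 − T_12 = 285 − 303.62500 = -18.62500
Mean deviation: (-18.25000 + -18.50000 + -18.62500) / 3 = -18.458

-18.458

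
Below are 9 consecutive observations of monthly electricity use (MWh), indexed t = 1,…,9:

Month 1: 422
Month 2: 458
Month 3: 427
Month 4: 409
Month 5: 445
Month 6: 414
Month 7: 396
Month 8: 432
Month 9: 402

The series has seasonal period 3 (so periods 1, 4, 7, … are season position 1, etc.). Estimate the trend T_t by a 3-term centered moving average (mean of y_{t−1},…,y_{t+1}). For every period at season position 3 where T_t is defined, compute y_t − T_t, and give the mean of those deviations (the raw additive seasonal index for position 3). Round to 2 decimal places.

Season position 3 occurs at t = 3, 6 (where T_t is defined).
t=3: T_3 = 431.3333; y_3 − T_3 = 427 − 431.3333 = -4.3333
t=6: T_6 = 418.3333; y_6 − T_6 = 414 − 418.3333 = -4.3333
Mean deviation: (-4.3333 + -4.3333) / 2 = -4.33

-4.33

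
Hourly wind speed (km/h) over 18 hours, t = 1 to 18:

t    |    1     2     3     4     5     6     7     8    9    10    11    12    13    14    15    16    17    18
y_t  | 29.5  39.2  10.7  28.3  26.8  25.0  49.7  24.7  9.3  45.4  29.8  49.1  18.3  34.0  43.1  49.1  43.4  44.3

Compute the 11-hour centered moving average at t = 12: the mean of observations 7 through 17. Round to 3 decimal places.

35.991

Sum of periods 7–17: 49.7 + 24.7 + 9.3 + 45.4 + 29.8 + 49.1 + 18.3 + 34.0 + 43.1 + 49.1 + 43.4 = 395.9
Divide by 11: 395.9 / 11 = 35.991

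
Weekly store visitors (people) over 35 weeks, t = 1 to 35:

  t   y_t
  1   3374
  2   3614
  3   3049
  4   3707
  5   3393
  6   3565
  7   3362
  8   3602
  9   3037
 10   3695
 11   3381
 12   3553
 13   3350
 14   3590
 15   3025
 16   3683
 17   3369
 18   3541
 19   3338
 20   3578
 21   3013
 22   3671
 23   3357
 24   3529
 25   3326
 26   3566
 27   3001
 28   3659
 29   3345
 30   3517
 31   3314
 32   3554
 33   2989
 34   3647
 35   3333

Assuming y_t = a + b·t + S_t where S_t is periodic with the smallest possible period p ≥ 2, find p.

6

First differences y_{t+1} − y_t: 240, -565, 658, -314, 172, -203, 240, -565, 658, -314, 172, -203, 240, -565, …
The difference pattern repeats every 6 terms and not for any smaller step, so p = 6.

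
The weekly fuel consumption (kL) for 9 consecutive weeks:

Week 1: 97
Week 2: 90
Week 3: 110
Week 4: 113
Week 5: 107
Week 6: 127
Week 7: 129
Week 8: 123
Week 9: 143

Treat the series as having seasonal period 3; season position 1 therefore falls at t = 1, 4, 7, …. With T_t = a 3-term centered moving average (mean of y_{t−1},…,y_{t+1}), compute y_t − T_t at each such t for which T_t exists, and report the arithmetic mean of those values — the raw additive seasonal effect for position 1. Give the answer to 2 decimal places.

2.83

Season position 1 occurs at t = 4, 7 (where T_t is defined).
t=4: T_4 = 110.0000; y_4 − T_4 = 113 − 110.0000 = 3.0000
t=7: T_7 = 126.3333; y_7 − T_7 = 129 − 126.3333 = 2.6667
Mean deviation: (3.0000 + 2.6667) / 2 = 2.83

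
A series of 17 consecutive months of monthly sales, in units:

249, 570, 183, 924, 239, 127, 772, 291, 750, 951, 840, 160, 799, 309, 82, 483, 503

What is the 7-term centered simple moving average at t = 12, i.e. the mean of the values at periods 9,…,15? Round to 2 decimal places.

Sum of periods 9–15: 750 + 951 + 840 + 160 + 799 + 309 + 82 = 3891
Divide by 7: 3891 / 7 = 555.86

555.86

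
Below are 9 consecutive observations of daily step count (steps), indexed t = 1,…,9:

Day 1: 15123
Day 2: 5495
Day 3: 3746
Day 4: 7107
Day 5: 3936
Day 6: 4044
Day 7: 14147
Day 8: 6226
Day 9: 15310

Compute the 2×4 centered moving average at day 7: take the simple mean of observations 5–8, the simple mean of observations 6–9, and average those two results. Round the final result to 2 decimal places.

Sum over 5–8: 3936 + 4044 + 14147 + 6226 = 28353
Sum over 6–9: 4044 + 14147 + 6226 + 15310 = 39727
CMA at t=7 = (28353 + 39727) / (2·4) = 68080 / 8 = 8510.00

8510.00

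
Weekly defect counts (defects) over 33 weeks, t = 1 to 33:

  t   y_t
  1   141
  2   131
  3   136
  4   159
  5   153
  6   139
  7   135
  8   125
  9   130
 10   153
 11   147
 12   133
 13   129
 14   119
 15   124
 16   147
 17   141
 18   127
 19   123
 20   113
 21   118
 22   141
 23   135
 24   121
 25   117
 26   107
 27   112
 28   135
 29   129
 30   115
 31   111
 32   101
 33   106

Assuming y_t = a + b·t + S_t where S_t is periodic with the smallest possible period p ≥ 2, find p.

First differences y_{t+1} − y_t: -10, 5, 23, -6, -14, -4, -10, 5, 23, -6, -14, -4, -10, 5, …
The difference pattern repeats every 6 terms and not for any smaller step, so p = 6.

6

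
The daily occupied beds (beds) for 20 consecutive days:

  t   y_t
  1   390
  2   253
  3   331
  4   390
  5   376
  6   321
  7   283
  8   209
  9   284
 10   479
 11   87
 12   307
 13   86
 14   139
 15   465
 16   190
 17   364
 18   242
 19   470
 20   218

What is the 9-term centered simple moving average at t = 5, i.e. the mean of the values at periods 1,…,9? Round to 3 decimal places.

Sum of periods 1–9: 390 + 253 + 331 + 390 + 376 + 321 + 283 + 209 + 284 = 2837
Divide by 9: 2837 / 9 = 315.222

315.222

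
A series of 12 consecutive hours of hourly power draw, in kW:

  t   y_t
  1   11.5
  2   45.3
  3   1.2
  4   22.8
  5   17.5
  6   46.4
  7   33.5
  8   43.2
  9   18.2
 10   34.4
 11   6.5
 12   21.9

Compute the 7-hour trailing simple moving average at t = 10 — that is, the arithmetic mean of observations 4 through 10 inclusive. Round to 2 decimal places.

30.86

Sum of periods 4–10: 22.8 + 17.5 + 46.4 + 33.5 + 43.2 + 18.2 + 34.4 = 216.0
Divide by 7: 216.0 / 7 = 30.86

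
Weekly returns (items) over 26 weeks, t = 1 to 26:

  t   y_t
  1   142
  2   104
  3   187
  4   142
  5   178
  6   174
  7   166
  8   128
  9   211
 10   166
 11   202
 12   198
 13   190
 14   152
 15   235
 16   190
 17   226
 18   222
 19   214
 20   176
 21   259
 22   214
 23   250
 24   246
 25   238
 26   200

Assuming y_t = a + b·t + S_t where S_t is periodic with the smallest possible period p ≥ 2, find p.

6

First differences y_{t+1} − y_t: -38, 83, -45, 36, -4, -8, -38, 83, -45, 36, -4, -8, -38, 83, …
The difference pattern repeats every 6 terms and not for any smaller step, so p = 6.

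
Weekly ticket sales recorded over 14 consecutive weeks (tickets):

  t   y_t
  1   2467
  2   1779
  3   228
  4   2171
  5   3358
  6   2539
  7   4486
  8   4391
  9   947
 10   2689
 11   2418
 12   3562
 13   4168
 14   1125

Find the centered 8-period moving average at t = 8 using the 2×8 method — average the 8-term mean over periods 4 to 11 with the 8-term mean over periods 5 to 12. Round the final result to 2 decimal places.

2961.81

Sum over 4–11: 2171 + 3358 + 2539 + 4486 + 4391 + 947 + 2689 + 2418 = 22999
Sum over 5–12: 3358 + 2539 + 4486 + 4391 + 947 + 2689 + 2418 + 3562 = 24390
CMA at t=8 = (22999 + 24390) / (2·8) = 47389 / 16 = 2961.81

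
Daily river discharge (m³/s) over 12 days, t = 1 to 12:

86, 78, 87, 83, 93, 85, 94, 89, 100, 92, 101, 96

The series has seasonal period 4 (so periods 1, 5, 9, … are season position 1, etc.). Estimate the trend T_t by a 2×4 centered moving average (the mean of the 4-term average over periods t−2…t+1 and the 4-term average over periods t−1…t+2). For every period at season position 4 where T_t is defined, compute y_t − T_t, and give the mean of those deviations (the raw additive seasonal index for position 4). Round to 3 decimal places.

Season position 4 occurs at t = 4, 8 (where T_t is defined).
t=4: T_4 = 86.12500; y_4 − T_4 = 83 − 86.12500 = -3.12500
t=8: T_8 = 92.87500; y_8 − T_8 = 89 − 92.87500 = -3.87500
Mean deviation: (-3.12500 + -3.87500) / 2 = -3.500

-3.500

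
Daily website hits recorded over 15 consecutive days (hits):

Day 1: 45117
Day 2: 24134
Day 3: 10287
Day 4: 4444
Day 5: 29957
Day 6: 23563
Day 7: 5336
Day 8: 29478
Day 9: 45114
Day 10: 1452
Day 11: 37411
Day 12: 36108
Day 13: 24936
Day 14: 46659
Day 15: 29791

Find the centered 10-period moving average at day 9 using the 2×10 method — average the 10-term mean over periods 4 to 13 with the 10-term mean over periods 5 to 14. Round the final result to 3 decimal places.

Sum over 4–13: 4444 + 29957 + 23563 + 5336 + 29478 + 45114 + 1452 + 37411 + 36108 + 24936 = 237799
Sum over 5–14: 29957 + 23563 + 5336 + 29478 + 45114 + 1452 + 37411 + 36108 + 24936 + 46659 = 280014
CMA at t=9 = (237799 + 280014) / (2·10) = 517813 / 20 = 25890.650

25890.650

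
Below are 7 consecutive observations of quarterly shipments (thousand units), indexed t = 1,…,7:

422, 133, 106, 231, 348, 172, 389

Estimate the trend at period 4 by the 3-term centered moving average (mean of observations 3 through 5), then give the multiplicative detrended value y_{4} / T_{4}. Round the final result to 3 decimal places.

Trend T_4 = (106 + 231 + 348) / 3 = 685/3 = 228.33333
Ratio to trend: 231 / 228.33333 = 1.012

1.012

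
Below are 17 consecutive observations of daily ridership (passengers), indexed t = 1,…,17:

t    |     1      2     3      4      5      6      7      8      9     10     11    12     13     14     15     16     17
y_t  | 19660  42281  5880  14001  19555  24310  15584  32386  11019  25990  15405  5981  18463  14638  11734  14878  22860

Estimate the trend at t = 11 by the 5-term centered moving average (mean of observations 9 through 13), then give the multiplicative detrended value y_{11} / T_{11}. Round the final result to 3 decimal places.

Trend T_11 = (11019 + 25990 + 15405 + 5981 + 18463) / 5 = 76858/5 = 15371.60000
Ratio to trend: 15405 / 15371.60000 = 1.002

1.002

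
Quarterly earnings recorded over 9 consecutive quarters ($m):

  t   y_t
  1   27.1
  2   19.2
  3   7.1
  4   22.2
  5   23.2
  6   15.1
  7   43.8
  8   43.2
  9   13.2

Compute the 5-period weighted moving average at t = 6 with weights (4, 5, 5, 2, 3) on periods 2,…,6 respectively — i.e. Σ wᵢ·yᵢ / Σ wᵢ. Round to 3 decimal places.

Weighted sum: 4·19.2 + 5·7.1 + 5·22.2 + 2·23.2 + 3·15.1 = 76.8 + 35.5 + 111.0 + 46.4 + 45.3 = 315.0
Weight total: 4 + 5 + 5 + 2 + 3 = 19
WMA = 315.0 / 19 = 16.579

16.579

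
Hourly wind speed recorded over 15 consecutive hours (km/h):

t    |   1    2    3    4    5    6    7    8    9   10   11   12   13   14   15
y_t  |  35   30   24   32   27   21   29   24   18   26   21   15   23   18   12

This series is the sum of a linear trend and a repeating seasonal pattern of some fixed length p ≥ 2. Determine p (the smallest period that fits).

First differences y_{t+1} − y_t: -5, -6, 8, -5, -6, 8, -5, -6, …
The difference pattern repeats every 3 terms and not for any smaller step, so p = 3.

3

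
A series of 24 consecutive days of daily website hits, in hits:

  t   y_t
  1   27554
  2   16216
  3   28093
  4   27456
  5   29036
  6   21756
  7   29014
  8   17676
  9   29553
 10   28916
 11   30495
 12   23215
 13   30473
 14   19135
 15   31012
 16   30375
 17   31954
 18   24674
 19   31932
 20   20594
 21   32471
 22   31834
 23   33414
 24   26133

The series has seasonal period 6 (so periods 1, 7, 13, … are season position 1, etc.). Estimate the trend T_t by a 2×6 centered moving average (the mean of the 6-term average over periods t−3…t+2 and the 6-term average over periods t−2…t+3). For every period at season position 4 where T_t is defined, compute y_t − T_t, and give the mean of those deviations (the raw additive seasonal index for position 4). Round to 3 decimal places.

2316.111

Season position 4 occurs at t = 4, 10, 16 (where T_t is defined).
t=4: T_4 = 25140.16667; y_4 − T_4 = 27456 − 25140.16667 = 2315.83333
t=10: T_10 = 26599.75000; y_10 − T_10 = 28916 − 26599.75000 = 2316.25000
t=16: T_16 = 28058.75000; y_16 − T_16 = 30375 − 28058.75000 = 2316.25000
Mean deviation: (2315.83333 + 2316.25000 + 2316.25000) / 3 = 2316.111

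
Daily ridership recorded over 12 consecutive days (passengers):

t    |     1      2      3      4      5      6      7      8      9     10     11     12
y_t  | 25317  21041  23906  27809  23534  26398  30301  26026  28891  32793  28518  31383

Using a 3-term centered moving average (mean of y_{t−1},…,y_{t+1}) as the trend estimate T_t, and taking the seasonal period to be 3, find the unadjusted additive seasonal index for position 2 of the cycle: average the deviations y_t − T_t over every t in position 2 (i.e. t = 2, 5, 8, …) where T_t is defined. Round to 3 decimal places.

Season position 2 occurs at t = 2, 5, 8, 11 (where T_t is defined).
t=2: T_2 = 23421.33333; y_2 − T_2 = 21041 − 23421.33333 = -2380.33333
t=5: T_5 = 25913.66667; y_5 − T_5 = 23534 − 25913.66667 = -2379.66667
t=8: T_8 = 28406.00000; y_8 − T_8 = 26026 − 28406.00000 = -2380.00000
t=11: T_11 = 30898.00000; y_11 − T_11 = 28518 − 30898.00000 = -2380.00000
Mean deviation: (-2380.33333 + -2379.66667 + -2380.00000 + -2380.00000) / 4 = -2380.000

-2380.000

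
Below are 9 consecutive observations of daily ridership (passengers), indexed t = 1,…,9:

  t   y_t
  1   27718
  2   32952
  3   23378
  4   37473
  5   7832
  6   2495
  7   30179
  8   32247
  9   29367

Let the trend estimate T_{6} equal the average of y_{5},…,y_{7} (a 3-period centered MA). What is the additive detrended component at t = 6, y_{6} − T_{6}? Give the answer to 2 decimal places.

Trend T_6 = (7832 + 2495 + 30179) / 3 = 40506/3 = 13502.0000
Detrended value: 2495 − 13502.0000 = -11007.00

-11007.00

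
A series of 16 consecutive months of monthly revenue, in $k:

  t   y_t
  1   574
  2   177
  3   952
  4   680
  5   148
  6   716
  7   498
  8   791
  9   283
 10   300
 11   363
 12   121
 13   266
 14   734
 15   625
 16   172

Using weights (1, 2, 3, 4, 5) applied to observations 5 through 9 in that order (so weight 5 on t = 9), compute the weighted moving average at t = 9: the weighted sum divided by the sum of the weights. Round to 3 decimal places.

510.200

Weighted sum: 1·148 + 2·716 + 3·498 + 4·791 + 5·283 = 148 + 1432 + 1494 + 3164 + 1415 = 7653
Weight total: 1 + 2 + 3 + 4 + 5 = 15
WMA = 7653 / 15 = 510.200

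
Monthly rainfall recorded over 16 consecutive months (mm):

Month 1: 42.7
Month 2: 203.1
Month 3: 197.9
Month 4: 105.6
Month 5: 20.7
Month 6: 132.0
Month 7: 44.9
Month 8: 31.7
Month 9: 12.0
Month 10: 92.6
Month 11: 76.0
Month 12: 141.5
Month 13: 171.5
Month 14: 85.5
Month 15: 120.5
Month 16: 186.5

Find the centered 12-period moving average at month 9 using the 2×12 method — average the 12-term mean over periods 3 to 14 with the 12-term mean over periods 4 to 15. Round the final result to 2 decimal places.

Sum over 3–14: 197.9 + 105.6 + 20.7 + 132.0 + 44.9 + 31.7 + 12.0 + 92.6 + 76.0 + 141.5 + 171.5 + 85.5 = 1111.9
Sum over 4–15: 105.6 + 20.7 + 132.0 + 44.9 + 31.7 + 12.0 + 92.6 + 76.0 + 141.5 + 171.5 + 85.5 + 120.5 = 1034.5
CMA at t=9 = (1111.9 + 1034.5) / (2·12) = 2146.4 / 24 = 89.43

89.43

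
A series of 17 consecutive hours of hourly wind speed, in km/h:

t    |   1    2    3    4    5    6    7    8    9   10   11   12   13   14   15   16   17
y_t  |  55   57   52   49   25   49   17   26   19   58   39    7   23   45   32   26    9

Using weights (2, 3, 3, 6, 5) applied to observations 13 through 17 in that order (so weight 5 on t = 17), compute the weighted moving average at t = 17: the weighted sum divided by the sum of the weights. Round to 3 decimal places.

Weighted sum: 2·23 + 3·45 + 3·32 + 6·26 + 5·9 = 46 + 135 + 96 + 156 + 45 = 478
Weight total: 2 + 3 + 3 + 6 + 5 = 19
WMA = 478 / 19 = 25.158

25.158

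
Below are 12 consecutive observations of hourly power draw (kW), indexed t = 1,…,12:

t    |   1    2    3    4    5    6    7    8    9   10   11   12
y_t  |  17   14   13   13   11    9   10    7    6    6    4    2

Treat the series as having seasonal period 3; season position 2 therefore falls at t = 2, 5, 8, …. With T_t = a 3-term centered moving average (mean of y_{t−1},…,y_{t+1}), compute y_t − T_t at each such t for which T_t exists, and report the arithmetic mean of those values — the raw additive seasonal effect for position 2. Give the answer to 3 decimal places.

-0.333

Season position 2 occurs at t = 2, 5, 8, 11 (where T_t is defined).
t=2: T_2 = 14.66667; y_2 − T_2 = 14 − 14.66667 = -0.66667
t=5: T_5 = 11.00000; y_5 − T_5 = 11 − 11.00000 = 0.00000
t=8: T_8 = 7.66667; y_8 − T_8 = 7 − 7.66667 = -0.66667
t=11: T_11 = 4.00000; y_11 − T_11 = 4 − 4.00000 = 0.00000
Mean deviation: (-0.66667 + 0.00000 + -0.66667 + 0.00000) / 4 = -0.333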